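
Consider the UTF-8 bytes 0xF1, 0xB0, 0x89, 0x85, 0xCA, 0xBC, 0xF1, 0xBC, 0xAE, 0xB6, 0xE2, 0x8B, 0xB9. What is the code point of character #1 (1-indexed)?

U+70245

Offset 0: leading byte 0xF1 = 11110001 → 4-byte char #1 = F1 B0 89 85.
Leading byte 0xF1 = 11110001 matches 11110xxx → 4-byte sequence.
Byte 1: 0xF1 = 11110001, payload 001 (3 bits).
Byte 2: 0xB0 = 10110000 (10xxxxxx ✓), payload 110000.
Byte 3: 0x89 = 10001001 (10xxxxxx ✓), payload 001001.
Byte 4: 0x85 = 10000101 (10xxxxxx ✓), payload 000101.
Concatenate: 001110000001001000101 = 0x70245 (21 bits → U+70245).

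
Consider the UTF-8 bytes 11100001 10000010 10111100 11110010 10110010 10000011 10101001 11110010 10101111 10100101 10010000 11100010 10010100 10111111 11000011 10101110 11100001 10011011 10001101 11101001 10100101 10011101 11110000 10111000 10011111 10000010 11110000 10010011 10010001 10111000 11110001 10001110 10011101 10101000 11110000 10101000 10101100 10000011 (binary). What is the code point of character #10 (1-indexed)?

Offset 0: leading byte 0xE1 = 11100001 → 3-byte char #1 = E1 82 BC.
Offset 3: leading byte 0xF2 = 11110010 → 4-byte char #2 = F2 B2 83 A9.
Offset 7: leading byte 0xF2 = 11110010 → 4-byte char #3 = F2 AF A5 90.
Offset 11: leading byte 0xE2 = 11100010 → 3-byte char #4 = E2 94 BF.
Offset 14: leading byte 0xC3 = 11000011 → 2-byte char #5 = C3 AE.
Offset 16: leading byte 0xE1 = 11100001 → 3-byte char #6 = E1 9B 8D.
Offset 19: leading byte 0xE9 = 11101001 → 3-byte char #7 = E9 A5 9D.
Offset 22: leading byte 0xF0 = 11110000 → 4-byte char #8 = F0 B8 9F 82.
Offset 26: leading byte 0xF0 = 11110000 → 4-byte char #9 = F0 93 91 B8.
Offset 30: leading byte 0xF1 = 11110001 → 4-byte char #10 = F1 8E 9D A8.
Leading byte 0xF1 = 11110001 matches 11110xxx → 4-byte sequence.
Byte 1: 0xF1 = 11110001, payload 001 (3 bits).
Byte 2: 0x8E = 10001110 (10xxxxxx ✓), payload 001110.
Byte 3: 0x9D = 10011101 (10xxxxxx ✓), payload 011101.
Byte 4: 0xA8 = 10101000 (10xxxxxx ✓), payload 101000.
Concatenate: 001001110011101101000 = 0x4E768 (21 bits → U+4E768).

U+4E768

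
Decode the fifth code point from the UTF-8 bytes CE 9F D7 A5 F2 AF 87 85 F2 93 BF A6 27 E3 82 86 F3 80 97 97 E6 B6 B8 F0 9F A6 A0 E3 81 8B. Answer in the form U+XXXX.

U+0027

Offset 0: leading byte 0xCE = 11001110 → 2-byte char #1 = CE 9F.
Offset 2: leading byte 0xD7 = 11010111 → 2-byte char #2 = D7 A5.
Offset 4: leading byte 0xF2 = 11110010 → 4-byte char #3 = F2 AF 87 85.
Offset 8: leading byte 0xF2 = 11110010 → 4-byte char #4 = F2 93 BF A6.
Offset 12: leading byte 0x27 = 00100111 → 1-byte char #5 = 27.
Leading byte 0x27 = 00100111 matches 0xxxxxxx → 1-byte sequence.
Byte 1: 0x27 = 00100111, payload 0100111 (7 bits).
Concatenate: 0100111 = 0x27 (7 bits → U+0027).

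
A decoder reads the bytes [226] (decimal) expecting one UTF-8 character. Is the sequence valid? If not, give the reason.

invalid (sequence truncated)

Leading byte 0xE2 = 11100010 → 3-byte form, but only 1 byte is present.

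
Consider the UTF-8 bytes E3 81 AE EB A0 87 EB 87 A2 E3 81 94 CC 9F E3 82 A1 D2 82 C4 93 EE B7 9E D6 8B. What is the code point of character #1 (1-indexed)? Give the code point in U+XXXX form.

Offset 0: leading byte 0xE3 = 11100011 → 3-byte char #1 = E3 81 AE.
Leading byte 0xE3 = 11100011 matches 1110xxxx → 3-byte sequence.
Byte 1: 0xE3 = 11100011, payload 0011 (4 bits).
Byte 2: 0x81 = 10000001 (10xxxxxx ✓), payload 000001.
Byte 3: 0xAE = 10101110 (10xxxxxx ✓), payload 101110.
Concatenate: 0011000001101110 = 0x306E (16 bits → U+306E).

U+306E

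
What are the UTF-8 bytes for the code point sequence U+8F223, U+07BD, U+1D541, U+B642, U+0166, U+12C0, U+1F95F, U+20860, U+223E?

U+8F223: 4-byte form → F2 8F 88 A3.
U+07BD: 2-byte form → DE BD.
U+1D541: 4-byte form → F0 9D 95 81.
U+B642: 3-byte form → EB 99 82.
U+0166: 2-byte form → C5 A6.
U+12C0: 3-byte form → E1 8B 80.
U+1F95F: 4-byte form → F0 9F A5 9F.
U+20860: 4-byte form → F0 A0 A1 A0.
U+223E: 3-byte form → E2 88 BE.
Concatenated (29 bytes): F2 8F 88 A3 DE BD F0 9D 95 81 EB 99 82 C5 A6 E1 8B 80 F0 9F A5 9F F0 A0 A1 A0 E2 88 BE.

F2 8F 88 A3 DE BD F0 9D 95 81 EB 99 82 C5 A6 E1 8B 80 F0 9F A5 9F F0 A0 A1 A0 E2 88 BE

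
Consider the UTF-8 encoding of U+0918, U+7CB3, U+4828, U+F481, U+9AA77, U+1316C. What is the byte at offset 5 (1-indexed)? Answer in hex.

1-indexed offset 5 is 0-indexed offset 4.
U+0918 → 3-byte form E0 A4 98 at offsets 0–2.
U+7CB3 → 3-byte form E7 B2 B3 at offsets 3–5.
Offset 4 falls in char 2's range; it's byte 2 of E7 B2 B3 = 0xB2.

0xB2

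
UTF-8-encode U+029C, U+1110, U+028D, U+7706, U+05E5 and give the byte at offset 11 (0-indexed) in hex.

U+029C → 2-byte form CA 9C at offsets 0–1.
U+1110 → 3-byte form E1 84 90 at offsets 2–4.
U+028D → 2-byte form CA 8D at offsets 5–6.
U+7706 → 3-byte form E7 9C 86 at offsets 7–9.
U+05E5 → 2-byte form D7 A5 at offsets 10–11.
Offset 11 falls in char 5's range; it's byte 2 of D7 A5 = 0xA5.

0xA5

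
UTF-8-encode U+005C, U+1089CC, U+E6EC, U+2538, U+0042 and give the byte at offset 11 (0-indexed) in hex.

0x42

U+005C → 1-byte form 5C at offsets 0–0.
U+1089CC → 4-byte form F4 88 A7 8C at offsets 1–4.
U+E6EC → 3-byte form EE 9B AC at offsets 5–7.
U+2538 → 3-byte form E2 94 B8 at offsets 8–10.
U+0042 → 1-byte form 42 at offsets 11–11.
Offset 11 falls in char 5's range; it's byte 1 of 42 = 0x42.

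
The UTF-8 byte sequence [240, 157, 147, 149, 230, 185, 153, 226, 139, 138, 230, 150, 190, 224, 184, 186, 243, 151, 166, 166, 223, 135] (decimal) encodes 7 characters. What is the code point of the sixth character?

U+D79A6

Offset 0: leading byte 0xF0 = 11110000 → 4-byte char #1 = F0 9D 93 95.
Offset 4: leading byte 0xE6 = 11100110 → 3-byte char #2 = E6 B9 99.
Offset 7: leading byte 0xE2 = 11100010 → 3-byte char #3 = E2 8B 8A.
Offset 10: leading byte 0xE6 = 11100110 → 3-byte char #4 = E6 96 BE.
Offset 13: leading byte 0xE0 = 11100000 → 3-byte char #5 = E0 B8 BA.
Offset 16: leading byte 0xF3 = 11110011 → 4-byte char #6 = F3 97 A6 A6.
Leading byte 0xF3 = 11110011 matches 11110xxx → 4-byte sequence.
Byte 1: 0xF3 = 11110011, payload 011 (3 bits).
Byte 2: 0x97 = 10010111 (10xxxxxx ✓), payload 010111.
Byte 3: 0xA6 = 10100110 (10xxxxxx ✓), payload 100110.
Byte 4: 0xA6 = 10100110 (10xxxxxx ✓), payload 100110.
Concatenate: 011010111100110100110 = 0xD79A6 (21 bits → U+D79A6).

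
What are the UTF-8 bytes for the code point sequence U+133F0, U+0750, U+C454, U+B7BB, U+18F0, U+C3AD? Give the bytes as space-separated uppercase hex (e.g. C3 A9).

F0 93 8F B0 DD 90 EC 91 94 EB 9E BB E1 A3 B0 EC 8E AD

U+133F0: 4-byte form → F0 93 8F B0.
U+0750: 2-byte form → DD 90.
U+C454: 3-byte form → EC 91 94.
U+B7BB: 3-byte form → EB 9E BB.
U+18F0: 3-byte form → E1 A3 B0.
U+C3AD: 3-byte form → EC 8E AD.
Concatenated (18 bytes): F0 93 8F B0 DD 90 EC 91 94 EB 9E BB E1 A3 B0 EC 8E AD.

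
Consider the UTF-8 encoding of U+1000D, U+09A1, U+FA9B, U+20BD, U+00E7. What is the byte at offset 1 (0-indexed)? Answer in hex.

0x90

U+1000D → 4-byte form F0 90 80 8D at offsets 0–3.
Offset 1 falls in char 1's range; it's byte 2 of F0 90 80 8D = 0x90.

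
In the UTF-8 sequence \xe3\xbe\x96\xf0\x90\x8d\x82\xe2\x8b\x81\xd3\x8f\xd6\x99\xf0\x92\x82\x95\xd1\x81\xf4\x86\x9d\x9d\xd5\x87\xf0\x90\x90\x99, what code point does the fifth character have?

Offset 0: leading byte 0xE3 = 11100011 → 3-byte char #1 = E3 BE 96.
Offset 3: leading byte 0xF0 = 11110000 → 4-byte char #2 = F0 90 8D 82.
Offset 7: leading byte 0xE2 = 11100010 → 3-byte char #3 = E2 8B 81.
Offset 10: leading byte 0xD3 = 11010011 → 2-byte char #4 = D3 8F.
Offset 12: leading byte 0xD6 = 11010110 → 2-byte char #5 = D6 99.
Leading byte 0xD6 = 11010110 matches 110xxxxx → 2-byte sequence.
Byte 1: 0xD6 = 11010110, payload 10110 (5 bits).
Byte 2: 0x99 = 10011001 (10xxxxxx ✓), payload 011001.
Concatenate: 10110011001 = 0x599 (11 bits → U+0599).

U+0599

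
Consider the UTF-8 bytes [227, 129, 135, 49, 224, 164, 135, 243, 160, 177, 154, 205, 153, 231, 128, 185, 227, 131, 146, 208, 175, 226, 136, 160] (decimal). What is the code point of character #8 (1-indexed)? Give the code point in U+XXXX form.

U+042F

Offset 0: leading byte 0xE3 = 11100011 → 3-byte char #1 = E3 81 87.
Offset 3: leading byte 0x31 = 00110001 → 1-byte char #2 = 31.
Offset 4: leading byte 0xE0 = 11100000 → 3-byte char #3 = E0 A4 87.
Offset 7: leading byte 0xF3 = 11110011 → 4-byte char #4 = F3 A0 B1 9A.
Offset 11: leading byte 0xCD = 11001101 → 2-byte char #5 = CD 99.
Offset 13: leading byte 0xE7 = 11100111 → 3-byte char #6 = E7 80 B9.
Offset 16: leading byte 0xE3 = 11100011 → 3-byte char #7 = E3 83 92.
Offset 19: leading byte 0xD0 = 11010000 → 2-byte char #8 = D0 AF.
Leading byte 0xD0 = 11010000 matches 110xxxxx → 2-byte sequence.
Byte 1: 0xD0 = 11010000, payload 10000 (5 bits).
Byte 2: 0xAF = 10101111 (10xxxxxx ✓), payload 101111.
Concatenate: 10000101111 = 0x42F (11 bits → U+042F).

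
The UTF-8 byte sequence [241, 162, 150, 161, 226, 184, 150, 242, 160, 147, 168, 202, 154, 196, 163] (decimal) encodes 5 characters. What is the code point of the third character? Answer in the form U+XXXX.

Offset 0: leading byte 0xF1 = 11110001 → 4-byte char #1 = F1 A2 96 A1.
Offset 4: leading byte 0xE2 = 11100010 → 3-byte char #2 = E2 B8 96.
Offset 7: leading byte 0xF2 = 11110010 → 4-byte char #3 = F2 A0 93 A8.
Leading byte 0xF2 = 11110010 matches 11110xxx → 4-byte sequence.
Byte 1: 0xF2 = 11110010, payload 010 (3 bits).
Byte 2: 0xA0 = 10100000 (10xxxxxx ✓), payload 100000.
Byte 3: 0x93 = 10010011 (10xxxxxx ✓), payload 010011.
Byte 4: 0xA8 = 10101000 (10xxxxxx ✓), payload 101000.
Concatenate: 010100000010011101000 = 0xA04E8 (21 bits → U+A04E8).

U+A04E8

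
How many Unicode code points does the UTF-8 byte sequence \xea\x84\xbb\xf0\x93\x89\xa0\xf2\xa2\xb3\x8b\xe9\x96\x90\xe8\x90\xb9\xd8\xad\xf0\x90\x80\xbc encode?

Byte at offset 0: 0xEA = 11101010 → 3-byte char (#1). Advance 3.
Byte at offset 3: 0xF0 = 11110000 → 4-byte char (#2). Advance 4.
Byte at offset 7: 0xF2 = 11110010 → 4-byte char (#3). Advance 4.
Byte at offset 11: 0xE9 = 11101001 → 3-byte char (#4). Advance 3.
Byte at offset 14: 0xE8 = 11101000 → 3-byte char (#5). Advance 3.
Byte at offset 17: 0xD8 = 11011000 → 2-byte char (#6). Advance 2.
Byte at offset 19: 0xF0 = 11110000 → 4-byte char (#7). Advance 4.
Reached end at offset 23 after 7 code points.

7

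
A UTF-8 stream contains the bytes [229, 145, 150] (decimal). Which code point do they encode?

U+5456

Leading byte 0xE5 = 11100101 matches 1110xxxx → 3-byte sequence.
Byte 1: 0xE5 = 11100101, payload 0101 (4 bits).
Byte 2: 0x91 = 10010001 (10xxxxxx ✓), payload 010001.
Byte 3: 0x96 = 10010110 (10xxxxxx ✓), payload 010110.
Concatenate: 0101010001010110 = 0x5456 (16 bits → U+5456).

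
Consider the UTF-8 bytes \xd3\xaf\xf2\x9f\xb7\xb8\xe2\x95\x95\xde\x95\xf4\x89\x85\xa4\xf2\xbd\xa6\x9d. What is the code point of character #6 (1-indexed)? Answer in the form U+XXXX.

U+BD99D

Offset 0: leading byte 0xD3 = 11010011 → 2-byte char #1 = D3 AF.
Offset 2: leading byte 0xF2 = 11110010 → 4-byte char #2 = F2 9F B7 B8.
Offset 6: leading byte 0xE2 = 11100010 → 3-byte char #3 = E2 95 95.
Offset 9: leading byte 0xDE = 11011110 → 2-byte char #4 = DE 95.
Offset 11: leading byte 0xF4 = 11110100 → 4-byte char #5 = F4 89 85 A4.
Offset 15: leading byte 0xF2 = 11110010 → 4-byte char #6 = F2 BD A6 9D.
Leading byte 0xF2 = 11110010 matches 11110xxx → 4-byte sequence.
Byte 1: 0xF2 = 11110010, payload 010 (3 bits).
Byte 2: 0xBD = 10111101 (10xxxxxx ✓), payload 111101.
Byte 3: 0xA6 = 10100110 (10xxxxxx ✓), payload 100110.
Byte 4: 0x9D = 10011101 (10xxxxxx ✓), payload 011101.
Concatenate: 010111101100110011101 = 0xBD99D (21 bits → U+BD99D).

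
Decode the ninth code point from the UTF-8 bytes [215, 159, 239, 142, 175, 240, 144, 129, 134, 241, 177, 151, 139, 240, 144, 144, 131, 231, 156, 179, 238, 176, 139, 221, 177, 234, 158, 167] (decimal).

U+A7A7

Offset 0: leading byte 0xD7 = 11010111 → 2-byte char #1 = D7 9F.
Offset 2: leading byte 0xEF = 11101111 → 3-byte char #2 = EF 8E AF.
Offset 5: leading byte 0xF0 = 11110000 → 4-byte char #3 = F0 90 81 86.
Offset 9: leading byte 0xF1 = 11110001 → 4-byte char #4 = F1 B1 97 8B.
Offset 13: leading byte 0xF0 = 11110000 → 4-byte char #5 = F0 90 90 83.
Offset 17: leading byte 0xE7 = 11100111 → 3-byte char #6 = E7 9C B3.
Offset 20: leading byte 0xEE = 11101110 → 3-byte char #7 = EE B0 8B.
Offset 23: leading byte 0xDD = 11011101 → 2-byte char #8 = DD B1.
Offset 25: leading byte 0xEA = 11101010 → 3-byte char #9 = EA 9E A7.
Leading byte 0xEA = 11101010 matches 1110xxxx → 3-byte sequence.
Byte 1: 0xEA = 11101010, payload 1010 (4 bits).
Byte 2: 0x9E = 10011110 (10xxxxxx ✓), payload 011110.
Byte 3: 0xA7 = 10100111 (10xxxxxx ✓), payload 100111.
Concatenate: 1010011110100111 = 0xA7A7 (16 bits → U+A7A7).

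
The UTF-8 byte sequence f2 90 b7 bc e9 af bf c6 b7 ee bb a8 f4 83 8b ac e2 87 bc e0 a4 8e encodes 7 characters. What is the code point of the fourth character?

Offset 0: leading byte 0xF2 = 11110010 → 4-byte char #1 = F2 90 B7 BC.
Offset 4: leading byte 0xE9 = 11101001 → 3-byte char #2 = E9 AF BF.
Offset 7: leading byte 0xC6 = 11000110 → 2-byte char #3 = C6 B7.
Offset 9: leading byte 0xEE = 11101110 → 3-byte char #4 = EE BB A8.
Leading byte 0xEE = 11101110 matches 1110xxxx → 3-byte sequence.
Byte 1: 0xEE = 11101110, payload 1110 (4 bits).
Byte 2: 0xBB = 10111011 (10xxxxxx ✓), payload 111011.
Byte 3: 0xA8 = 10101000 (10xxxxxx ✓), payload 101000.
Concatenate: 1110111011101000 = 0xEEE8 (16 bits → U+EEE8).

U+EEE8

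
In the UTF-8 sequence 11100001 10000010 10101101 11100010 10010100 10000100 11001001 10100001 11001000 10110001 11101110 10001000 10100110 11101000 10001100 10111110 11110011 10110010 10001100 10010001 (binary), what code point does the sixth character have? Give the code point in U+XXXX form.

U+833E

Offset 0: leading byte 0xE1 = 11100001 → 3-byte char #1 = E1 82 AD.
Offset 3: leading byte 0xE2 = 11100010 → 3-byte char #2 = E2 94 84.
Offset 6: leading byte 0xC9 = 11001001 → 2-byte char #3 = C9 A1.
Offset 8: leading byte 0xC8 = 11001000 → 2-byte char #4 = C8 B1.
Offset 10: leading byte 0xEE = 11101110 → 3-byte char #5 = EE 88 A6.
Offset 13: leading byte 0xE8 = 11101000 → 3-byte char #6 = E8 8C BE.
Leading byte 0xE8 = 11101000 matches 1110xxxx → 3-byte sequence.
Byte 1: 0xE8 = 11101000, payload 1000 (4 bits).
Byte 2: 0x8C = 10001100 (10xxxxxx ✓), payload 001100.
Byte 3: 0xBE = 10111110 (10xxxxxx ✓), payload 111110.
Concatenate: 1000001100111110 = 0x833E (16 bits → U+833E).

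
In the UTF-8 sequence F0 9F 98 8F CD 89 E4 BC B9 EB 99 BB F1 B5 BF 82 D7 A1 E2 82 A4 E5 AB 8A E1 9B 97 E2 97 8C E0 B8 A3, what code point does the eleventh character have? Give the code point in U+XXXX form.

Offset 0: leading byte 0xF0 = 11110000 → 4-byte char #1 = F0 9F 98 8F.
Offset 4: leading byte 0xCD = 11001101 → 2-byte char #2 = CD 89.
Offset 6: leading byte 0xE4 = 11100100 → 3-byte char #3 = E4 BC B9.
Offset 9: leading byte 0xEB = 11101011 → 3-byte char #4 = EB 99 BB.
Offset 12: leading byte 0xF1 = 11110001 → 4-byte char #5 = F1 B5 BF 82.
Offset 16: leading byte 0xD7 = 11010111 → 2-byte char #6 = D7 A1.
Offset 18: leading byte 0xE2 = 11100010 → 3-byte char #7 = E2 82 A4.
Offset 21: leading byte 0xE5 = 11100101 → 3-byte char #8 = E5 AB 8A.
Offset 24: leading byte 0xE1 = 11100001 → 3-byte char #9 = E1 9B 97.
Offset 27: leading byte 0xE2 = 11100010 → 3-byte char #10 = E2 97 8C.
Offset 30: leading byte 0xE0 = 11100000 → 3-byte char #11 = E0 B8 A3.
Leading byte 0xE0 = 11100000 matches 1110xxxx → 3-byte sequence.
Byte 1: 0xE0 = 11100000, payload 0000 (4 bits).
Byte 2: 0xB8 = 10111000 (10xxxxxx ✓), payload 111000.
Byte 3: 0xA3 = 10100011 (10xxxxxx ✓), payload 100011.
Concatenate: 0000111000100011 = 0xE23 (16 bits → U+0E23).

U+0E23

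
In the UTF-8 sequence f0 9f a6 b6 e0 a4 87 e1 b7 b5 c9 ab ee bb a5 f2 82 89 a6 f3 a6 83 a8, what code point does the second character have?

U+0907

Offset 0: leading byte 0xF0 = 11110000 → 4-byte char #1 = F0 9F A6 B6.
Offset 4: leading byte 0xE0 = 11100000 → 3-byte char #2 = E0 A4 87.
Leading byte 0xE0 = 11100000 matches 1110xxxx → 3-byte sequence.
Byte 1: 0xE0 = 11100000, payload 0000 (4 bits).
Byte 2: 0xA4 = 10100100 (10xxxxxx ✓), payload 100100.
Byte 3: 0x87 = 10000111 (10xxxxxx ✓), payload 000111.
Concatenate: 0000100100000111 = 0x907 (16 bits → U+0907).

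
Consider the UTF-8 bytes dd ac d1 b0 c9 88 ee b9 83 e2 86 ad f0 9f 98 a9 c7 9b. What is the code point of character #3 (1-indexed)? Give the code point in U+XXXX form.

Offset 0: leading byte 0xDD = 11011101 → 2-byte char #1 = DD AC.
Offset 2: leading byte 0xD1 = 11010001 → 2-byte char #2 = D1 B0.
Offset 4: leading byte 0xC9 = 11001001 → 2-byte char #3 = C9 88.
Leading byte 0xC9 = 11001001 matches 110xxxxx → 2-byte sequence.
Byte 1: 0xC9 = 11001001, payload 01001 (5 bits).
Byte 2: 0x88 = 10001000 (10xxxxxx ✓), payload 001000.
Concatenate: 01001001000 = 0x248 (11 bits → U+0248).

U+0248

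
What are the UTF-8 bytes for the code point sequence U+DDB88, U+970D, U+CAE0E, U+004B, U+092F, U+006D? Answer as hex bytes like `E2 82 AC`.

F3 9D AE 88 E9 9C 8D F3 8A B8 8E 4B E0 A4 AF 6D

U+DDB88: 4-byte form → F3 9D AE 88.
U+970D: 3-byte form → E9 9C 8D.
U+CAE0E: 4-byte form → F3 8A B8 8E.
U+004B: 1-byte form → 4B.
U+092F: 3-byte form → E0 A4 AF.
U+006D: 1-byte form → 6D.
Concatenated (16 bytes): F3 9D AE 88 E9 9C 8D F3 8A B8 8E 4B E0 A4 AF 6D.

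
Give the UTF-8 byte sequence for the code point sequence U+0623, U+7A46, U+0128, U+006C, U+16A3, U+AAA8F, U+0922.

U+0623: 2-byte form → D8 A3.
U+7A46: 3-byte form → E7 A9 86.
U+0128: 2-byte form → C4 A8.
U+006C: 1-byte form → 6C.
U+16A3: 3-byte form → E1 9A A3.
U+AAA8F: 4-byte form → F2 AA AA 8F.
U+0922: 3-byte form → E0 A4 A2.
Concatenated (18 bytes): D8 A3 E7 A9 86 C4 A8 6C E1 9A A3 F2 AA AA 8F E0 A4 A2.

D8 A3 E7 A9 86 C4 A8 6C E1 9A A3 F2 AA AA 8F E0 A4 A2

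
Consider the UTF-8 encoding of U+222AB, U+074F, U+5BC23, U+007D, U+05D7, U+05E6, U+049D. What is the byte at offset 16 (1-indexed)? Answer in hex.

1-indexed offset 16 is 0-indexed offset 15.
U+222AB → 4-byte form F0 A2 8A AB at offsets 0–3.
U+074F → 2-byte form DD 8F at offsets 4–5.
U+5BC23 → 4-byte form F1 9B B0 A3 at offsets 6–9.
U+007D → 1-byte form 7D at offsets 10–10.
U+05D7 → 2-byte form D7 97 at offsets 11–12.
U+05E6 → 2-byte form D7 A6 at offsets 13–14.
U+049D → 2-byte form D2 9D at offsets 15–16.
Offset 15 falls in char 7's range; it's byte 1 of D2 9D = 0xD2.

0xD2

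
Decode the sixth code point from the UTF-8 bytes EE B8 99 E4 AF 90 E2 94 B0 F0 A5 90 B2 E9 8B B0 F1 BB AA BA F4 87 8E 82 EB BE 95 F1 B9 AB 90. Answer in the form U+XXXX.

U+7BABA

Offset 0: leading byte 0xEE = 11101110 → 3-byte char #1 = EE B8 99.
Offset 3: leading byte 0xE4 = 11100100 → 3-byte char #2 = E4 AF 90.
Offset 6: leading byte 0xE2 = 11100010 → 3-byte char #3 = E2 94 B0.
Offset 9: leading byte 0xF0 = 11110000 → 4-byte char #4 = F0 A5 90 B2.
Offset 13: leading byte 0xE9 = 11101001 → 3-byte char #5 = E9 8B B0.
Offset 16: leading byte 0xF1 = 11110001 → 4-byte char #6 = F1 BB AA BA.
Leading byte 0xF1 = 11110001 matches 11110xxx → 4-byte sequence.
Byte 1: 0xF1 = 11110001, payload 001 (3 bits).
Byte 2: 0xBB = 10111011 (10xxxxxx ✓), payload 111011.
Byte 3: 0xAA = 10101010 (10xxxxxx ✓), payload 101010.
Byte 4: 0xBA = 10111010 (10xxxxxx ✓), payload 111010.
Concatenate: 001111011101010111010 = 0x7BABA (21 bits → U+7BABA).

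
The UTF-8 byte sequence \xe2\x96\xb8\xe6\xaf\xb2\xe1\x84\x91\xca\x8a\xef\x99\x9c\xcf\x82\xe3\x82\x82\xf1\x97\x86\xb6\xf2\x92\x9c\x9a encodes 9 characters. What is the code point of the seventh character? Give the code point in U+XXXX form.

U+3082

Offset 0: leading byte 0xE2 = 11100010 → 3-byte char #1 = E2 96 B8.
Offset 3: leading byte 0xE6 = 11100110 → 3-byte char #2 = E6 AF B2.
Offset 6: leading byte 0xE1 = 11100001 → 3-byte char #3 = E1 84 91.
Offset 9: leading byte 0xCA = 11001010 → 2-byte char #4 = CA 8A.
Offset 11: leading byte 0xEF = 11101111 → 3-byte char #5 = EF 99 9C.
Offset 14: leading byte 0xCF = 11001111 → 2-byte char #6 = CF 82.
Offset 16: leading byte 0xE3 = 11100011 → 3-byte char #7 = E3 82 82.
Leading byte 0xE3 = 11100011 matches 1110xxxx → 3-byte sequence.
Byte 1: 0xE3 = 11100011, payload 0011 (4 bits).
Byte 2: 0x82 = 10000010 (10xxxxxx ✓), payload 000010.
Byte 3: 0x82 = 10000010 (10xxxxxx ✓), payload 000010.
Concatenate: 0011000010000010 = 0x3082 (16 bits → U+3082).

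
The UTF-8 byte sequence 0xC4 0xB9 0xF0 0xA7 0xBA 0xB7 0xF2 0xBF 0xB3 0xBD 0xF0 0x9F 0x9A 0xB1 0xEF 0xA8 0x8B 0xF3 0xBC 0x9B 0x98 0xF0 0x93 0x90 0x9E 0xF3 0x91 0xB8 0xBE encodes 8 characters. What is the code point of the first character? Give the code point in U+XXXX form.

U+0139

Offset 0: leading byte 0xC4 = 11000100 → 2-byte char #1 = C4 B9.
Leading byte 0xC4 = 11000100 matches 110xxxxx → 2-byte sequence.
Byte 1: 0xC4 = 11000100, payload 00100 (5 bits).
Byte 2: 0xB9 = 10111001 (10xxxxxx ✓), payload 111001.
Concatenate: 00100111001 = 0x139 (11 bits → U+0139).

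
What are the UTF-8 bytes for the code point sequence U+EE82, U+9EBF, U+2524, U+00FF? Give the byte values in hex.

U+EE82: 3-byte form → EE BA 82.
U+9EBF: 3-byte form → E9 BA BF.
U+2524: 3-byte form → E2 94 A4.
U+00FF: 2-byte form → C3 BF.
Concatenated (11 bytes): EE BA 82 E9 BA BF E2 94 A4 C3 BF.

EE BA 82 E9 BA BF E2 94 A4 C3 BF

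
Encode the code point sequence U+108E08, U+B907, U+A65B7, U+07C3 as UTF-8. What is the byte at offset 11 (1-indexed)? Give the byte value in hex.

0xB7

1-indexed offset 11 is 0-indexed offset 10.
U+108E08 → 4-byte form F4 88 B8 88 at offsets 0–3.
U+B907 → 3-byte form EB A4 87 at offsets 4–6.
U+A65B7 → 4-byte form F2 A6 96 B7 at offsets 7–10.
Offset 10 falls in char 3's range; it's byte 4 of F2 A6 96 B7 = 0xB7.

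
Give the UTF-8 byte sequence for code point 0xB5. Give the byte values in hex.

C2 B5

U+00B5 = 0xB5 = 181 decimal. In range U+0080–U+07FF → 2-byte form: 110xxxxx 10xxxxxx.
Binary (11 bits): 00010110101.
Split 5+6: 00010 | 110101.
Byte 1: 11000010 = 0xC2.
Byte 2: 10110101 = 0xB5.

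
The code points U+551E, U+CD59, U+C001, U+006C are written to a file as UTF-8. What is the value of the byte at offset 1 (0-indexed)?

U+551E → 3-byte form E5 94 9E at offsets 0–2.
Offset 1 falls in char 1's range; it's byte 2 of E5 94 9E = 0x94.

0x94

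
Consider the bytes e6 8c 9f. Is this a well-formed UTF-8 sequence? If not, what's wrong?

valid

Leading byte 0xE6 = 11100110 → 3-byte form.
Continuation bytes 0x8C=10001100, 0x9F=10011111 all match 10xxxxxx.
Decoded value 0x631F is ≥ 0x800 (shortest form) and not a surrogate.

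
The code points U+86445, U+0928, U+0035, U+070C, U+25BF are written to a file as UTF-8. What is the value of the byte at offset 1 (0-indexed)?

U+86445 → 4-byte form F2 86 91 85 at offsets 0–3.
Offset 1 falls in char 1's range; it's byte 2 of F2 86 91 85 = 0x86.

0x86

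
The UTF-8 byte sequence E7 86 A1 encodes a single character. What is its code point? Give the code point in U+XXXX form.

U+71A1

Leading byte 0xE7 = 11100111 matches 1110xxxx → 3-byte sequence.
Byte 1: 0xE7 = 11100111, payload 0111 (4 bits).
Byte 2: 0x86 = 10000110 (10xxxxxx ✓), payload 000110.
Byte 3: 0xA1 = 10100001 (10xxxxxx ✓), payload 100001.
Concatenate: 0111000110100001 = 0x71A1 (16 bits → U+71A1).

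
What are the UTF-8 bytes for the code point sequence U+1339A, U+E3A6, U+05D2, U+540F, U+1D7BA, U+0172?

F0 93 8E 9A EE 8E A6 D7 92 E5 90 8F F0 9D 9E BA C5 B2

U+1339A: 4-byte form → F0 93 8E 9A.
U+E3A6: 3-byte form → EE 8E A6.
U+05D2: 2-byte form → D7 92.
U+540F: 3-byte form → E5 90 8F.
U+1D7BA: 4-byte form → F0 9D 9E BA.
U+0172: 2-byte form → C5 B2.
Concatenated (18 bytes): F0 93 8E 9A EE 8E A6 D7 92 E5 90 8F F0 9D 9E BA C5 B2.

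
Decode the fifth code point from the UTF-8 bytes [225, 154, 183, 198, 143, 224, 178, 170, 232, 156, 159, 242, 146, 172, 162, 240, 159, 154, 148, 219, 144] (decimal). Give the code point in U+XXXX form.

U+92B22

Offset 0: leading byte 0xE1 = 11100001 → 3-byte char #1 = E1 9A B7.
Offset 3: leading byte 0xC6 = 11000110 → 2-byte char #2 = C6 8F.
Offset 5: leading byte 0xE0 = 11100000 → 3-byte char #3 = E0 B2 AA.
Offset 8: leading byte 0xE8 = 11101000 → 3-byte char #4 = E8 9C 9F.
Offset 11: leading byte 0xF2 = 11110010 → 4-byte char #5 = F2 92 AC A2.
Leading byte 0xF2 = 11110010 matches 11110xxx → 4-byte sequence.
Byte 1: 0xF2 = 11110010, payload 010 (3 bits).
Byte 2: 0x92 = 10010010 (10xxxxxx ✓), payload 010010.
Byte 3: 0xAC = 10101100 (10xxxxxx ✓), payload 101100.
Byte 4: 0xA2 = 10100010 (10xxxxxx ✓), payload 100010.
Concatenate: 010010010101100100010 = 0x92B22 (21 bits → U+92B22).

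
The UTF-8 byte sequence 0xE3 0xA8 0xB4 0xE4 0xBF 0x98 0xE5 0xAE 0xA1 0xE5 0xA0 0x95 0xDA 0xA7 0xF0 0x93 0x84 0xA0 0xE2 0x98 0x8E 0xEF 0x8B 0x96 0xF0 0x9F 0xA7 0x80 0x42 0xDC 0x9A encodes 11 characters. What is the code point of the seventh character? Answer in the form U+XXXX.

Offset 0: leading byte 0xE3 = 11100011 → 3-byte char #1 = E3 A8 B4.
Offset 3: leading byte 0xE4 = 11100100 → 3-byte char #2 = E4 BF 98.
Offset 6: leading byte 0xE5 = 11100101 → 3-byte char #3 = E5 AE A1.
Offset 9: leading byte 0xE5 = 11100101 → 3-byte char #4 = E5 A0 95.
Offset 12: leading byte 0xDA = 11011010 → 2-byte char #5 = DA A7.
Offset 14: leading byte 0xF0 = 11110000 → 4-byte char #6 = F0 93 84 A0.
Offset 18: leading byte 0xE2 = 11100010 → 3-byte char #7 = E2 98 8E.
Leading byte 0xE2 = 11100010 matches 1110xxxx → 3-byte sequence.
Byte 1: 0xE2 = 11100010, payload 0010 (4 bits).
Byte 2: 0x98 = 10011000 (10xxxxxx ✓), payload 011000.
Byte 3: 0x8E = 10001110 (10xxxxxx ✓), payload 001110.
Concatenate: 0010011000001110 = 0x260E (16 bits → U+260E).

U+260E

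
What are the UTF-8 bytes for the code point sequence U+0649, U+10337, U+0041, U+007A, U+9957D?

D9 89 F0 90 8C B7 41 7A F2 99 95 BD

U+0649: 2-byte form → D9 89.
U+10337: 4-byte form → F0 90 8C B7.
U+0041: 1-byte form → 41.
U+007A: 1-byte form → 7A.
U+9957D: 4-byte form → F2 99 95 BD.
Concatenated (12 bytes): D9 89 F0 90 8C B7 41 7A F2 99 95 BD.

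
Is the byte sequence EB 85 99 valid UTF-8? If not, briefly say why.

valid

Leading byte 0xEB = 11101011 → 3-byte form.
Continuation bytes 0x85=10000101, 0x99=10011001 all match 10xxxxxx.
Decoded value 0xB159 is ≥ 0x800 (shortest form) and not a surrogate.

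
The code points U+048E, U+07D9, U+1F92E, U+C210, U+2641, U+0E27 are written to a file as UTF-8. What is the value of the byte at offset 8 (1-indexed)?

1-indexed offset 8 is 0-indexed offset 7.
U+048E → 2-byte form D2 8E at offsets 0–1.
U+07D9 → 2-byte form DF 99 at offsets 2–3.
U+1F92E → 4-byte form F0 9F A4 AE at offsets 4–7.
Offset 7 falls in char 3's range; it's byte 4 of F0 9F A4 AE = 0xAE.

0xAE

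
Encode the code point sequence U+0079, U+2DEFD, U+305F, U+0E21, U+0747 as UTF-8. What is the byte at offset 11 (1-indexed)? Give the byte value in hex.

1-indexed offset 11 is 0-indexed offset 10.
U+0079 → 1-byte form 79 at offsets 0–0.
U+2DEFD → 4-byte form F0 AD BB BD at offsets 1–4.
U+305F → 3-byte form E3 81 9F at offsets 5–7.
U+0E21 → 3-byte form E0 B8 A1 at offsets 8–10.
Offset 10 falls in char 4's range; it's byte 3 of E0 B8 A1 = 0xA1.

0xA1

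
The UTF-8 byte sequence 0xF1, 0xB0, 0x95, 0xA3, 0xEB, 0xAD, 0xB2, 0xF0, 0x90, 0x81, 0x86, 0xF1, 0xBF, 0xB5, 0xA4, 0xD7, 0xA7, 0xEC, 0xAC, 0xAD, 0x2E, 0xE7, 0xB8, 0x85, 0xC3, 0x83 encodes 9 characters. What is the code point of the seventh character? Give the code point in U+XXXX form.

Offset 0: leading byte 0xF1 = 11110001 → 4-byte char #1 = F1 B0 95 A3.
Offset 4: leading byte 0xEB = 11101011 → 3-byte char #2 = EB AD B2.
Offset 7: leading byte 0xF0 = 11110000 → 4-byte char #3 = F0 90 81 86.
Offset 11: leading byte 0xF1 = 11110001 → 4-byte char #4 = F1 BF B5 A4.
Offset 15: leading byte 0xD7 = 11010111 → 2-byte char #5 = D7 A7.
Offset 17: leading byte 0xEC = 11101100 → 3-byte char #6 = EC AC AD.
Offset 20: leading byte 0x2E = 00101110 → 1-byte char #7 = 2E.
Leading byte 0x2E = 00101110 matches 0xxxxxxx → 1-byte sequence.
Byte 1: 0x2E = 00101110, payload 0101110 (7 bits).
Concatenate: 0101110 = 0x2E (7 bits → U+002E).

U+002E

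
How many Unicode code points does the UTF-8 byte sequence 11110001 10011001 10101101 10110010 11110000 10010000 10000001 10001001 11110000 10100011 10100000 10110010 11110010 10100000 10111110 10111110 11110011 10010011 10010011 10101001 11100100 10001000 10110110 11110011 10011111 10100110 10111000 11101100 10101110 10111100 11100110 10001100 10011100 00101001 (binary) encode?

Byte at offset 0: 0xF1 = 11110001 → 4-byte char (#1). Advance 4.
Byte at offset 4: 0xF0 = 11110000 → 4-byte char (#2). Advance 4.
Byte at offset 8: 0xF0 = 11110000 → 4-byte char (#3). Advance 4.
Byte at offset 12: 0xF2 = 11110010 → 4-byte char (#4). Advance 4.
Byte at offset 16: 0xF3 = 11110011 → 4-byte char (#5). Advance 4.
Byte at offset 20: 0xE4 = 11100100 → 3-byte char (#6). Advance 3.
Byte at offset 23: 0xF3 = 11110011 → 4-byte char (#7). Advance 4.
Byte at offset 27: 0xEC = 11101100 → 3-byte char (#8). Advance 3.
Byte at offset 30: 0xE6 = 11100110 → 3-byte char (#9). Advance 3.
Byte at offset 33: 0x29 = 00101001 → 1-byte char (#10). Advance 1.
Reached end at offset 34 after 10 code points.

10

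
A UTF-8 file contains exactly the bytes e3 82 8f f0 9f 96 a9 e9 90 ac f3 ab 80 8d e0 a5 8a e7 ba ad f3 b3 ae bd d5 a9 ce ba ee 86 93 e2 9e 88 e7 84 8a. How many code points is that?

Byte at offset 0: 0xE3 = 11100011 → 3-byte char (#1). Advance 3.
Byte at offset 3: 0xF0 = 11110000 → 4-byte char (#2). Advance 4.
Byte at offset 7: 0xE9 = 11101001 → 3-byte char (#3). Advance 3.
Byte at offset 10: 0xF3 = 11110011 → 4-byte char (#4). Advance 4.
Byte at offset 14: 0xE0 = 11100000 → 3-byte char (#5). Advance 3.
Byte at offset 17: 0xE7 = 11100111 → 3-byte char (#6). Advance 3.
Byte at offset 20: 0xF3 = 11110011 → 4-byte char (#7). Advance 4.
Byte at offset 24: 0xD5 = 11010101 → 2-byte char (#8). Advance 2.
Byte at offset 26: 0xCE = 11001110 → 2-byte char (#9). Advance 2.
Byte at offset 28: 0xEE = 11101110 → 3-byte char (#10). Advance 3.
Byte at offset 31: 0xE2 = 11100010 → 3-byte char (#11). Advance 3.
Byte at offset 34: 0xE7 = 11100111 → 3-byte char (#12). Advance 3.
Reached end at offset 37 after 12 code points.

12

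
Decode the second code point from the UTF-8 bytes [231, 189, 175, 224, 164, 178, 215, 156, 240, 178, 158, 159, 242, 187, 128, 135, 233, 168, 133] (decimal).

Offset 0: leading byte 0xE7 = 11100111 → 3-byte char #1 = E7 BD AF.
Offset 3: leading byte 0xE0 = 11100000 → 3-byte char #2 = E0 A4 B2.
Leading byte 0xE0 = 11100000 matches 1110xxxx → 3-byte sequence.
Byte 1: 0xE0 = 11100000, payload 0000 (4 bits).
Byte 2: 0xA4 = 10100100 (10xxxxxx ✓), payload 100100.
Byte 3: 0xB2 = 10110010 (10xxxxxx ✓), payload 110010.
Concatenate: 0000100100110010 = 0x932 (16 bits → U+0932).

U+0932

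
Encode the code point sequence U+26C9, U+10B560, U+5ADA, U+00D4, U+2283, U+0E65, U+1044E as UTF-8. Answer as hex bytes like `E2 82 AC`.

E2 9B 89 F4 8B 95 A0 E5 AB 9A C3 94 E2 8A 83 E0 B9 A5 F0 90 91 8E

U+26C9: 3-byte form → E2 9B 89.
U+10B560: 4-byte form → F4 8B 95 A0.
U+5ADA: 3-byte form → E5 AB 9A.
U+00D4: 2-byte form → C3 94.
U+2283: 3-byte form → E2 8A 83.
U+0E65: 3-byte form → E0 B9 A5.
U+1044E: 4-byte form → F0 90 91 8E.
Concatenated (22 bytes): E2 9B 89 F4 8B 95 A0 E5 AB 9A C3 94 E2 8A 83 E0 B9 A5 F0 90 91 8E.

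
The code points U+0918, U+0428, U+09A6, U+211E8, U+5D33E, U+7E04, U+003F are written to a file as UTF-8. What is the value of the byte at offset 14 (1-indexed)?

1-indexed offset 14 is 0-indexed offset 13.
U+0918 → 3-byte form E0 A4 98 at offsets 0–2.
U+0428 → 2-byte form D0 A8 at offsets 3–4.
U+09A6 → 3-byte form E0 A6 A6 at offsets 5–7.
U+211E8 → 4-byte form F0 A1 87 A8 at offsets 8–11.
U+5D33E → 4-byte form F1 9D 8C BE at offsets 12–15.
Offset 13 falls in char 5's range; it's byte 2 of F1 9D 8C BE = 0x9D.

0x9D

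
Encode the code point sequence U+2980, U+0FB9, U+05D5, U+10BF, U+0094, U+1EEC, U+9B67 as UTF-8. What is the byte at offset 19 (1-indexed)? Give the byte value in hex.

0xA7

1-indexed offset 19 is 0-indexed offset 18.
U+2980 → 3-byte form E2 A6 80 at offsets 0–2.
U+0FB9 → 3-byte form E0 BE B9 at offsets 3–5.
U+05D5 → 2-byte form D7 95 at offsets 6–7.
U+10BF → 3-byte form E1 82 BF at offsets 8–10.
U+0094 → 2-byte form C2 94 at offsets 11–12.
U+1EEC → 3-byte form E1 BB AC at offsets 13–15.
U+9B67 → 3-byte form E9 AD A7 at offsets 16–18.
Offset 18 falls in char 7's range; it's byte 3 of E9 AD A7 = 0xA7.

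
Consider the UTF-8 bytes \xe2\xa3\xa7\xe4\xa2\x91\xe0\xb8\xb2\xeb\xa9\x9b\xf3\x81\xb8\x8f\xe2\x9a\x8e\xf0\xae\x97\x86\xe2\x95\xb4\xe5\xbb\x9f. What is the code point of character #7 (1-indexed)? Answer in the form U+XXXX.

Offset 0: leading byte 0xE2 = 11100010 → 3-byte char #1 = E2 A3 A7.
Offset 3: leading byte 0xE4 = 11100100 → 3-byte char #2 = E4 A2 91.
Offset 6: leading byte 0xE0 = 11100000 → 3-byte char #3 = E0 B8 B2.
Offset 9: leading byte 0xEB = 11101011 → 3-byte char #4 = EB A9 9B.
Offset 12: leading byte 0xF3 = 11110011 → 4-byte char #5 = F3 81 B8 8F.
Offset 16: leading byte 0xE2 = 11100010 → 3-byte char #6 = E2 9A 8E.
Offset 19: leading byte 0xF0 = 11110000 → 4-byte char #7 = F0 AE 97 86.
Leading byte 0xF0 = 11110000 matches 11110xxx → 4-byte sequence.
Byte 1: 0xF0 = 11110000, payload 000 (3 bits).
Byte 2: 0xAE = 10101110 (10xxxxxx ✓), payload 101110.
Byte 3: 0x97 = 10010111 (10xxxxxx ✓), payload 010111.
Byte 4: 0x86 = 10000110 (10xxxxxx ✓), payload 000110.
Concatenate: 000101110010111000110 = 0x2E5C6 (21 bits → U+2E5C6).

U+2E5C6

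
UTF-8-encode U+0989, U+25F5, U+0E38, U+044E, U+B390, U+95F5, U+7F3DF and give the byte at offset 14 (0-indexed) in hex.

U+0989 → 3-byte form E0 A6 89 at offsets 0–2.
U+25F5 → 3-byte form E2 97 B5 at offsets 3–5.
U+0E38 → 3-byte form E0 B8 B8 at offsets 6–8.
U+044E → 2-byte form D1 8E at offsets 9–10.
U+B390 → 3-byte form EB 8E 90 at offsets 11–13.
U+95F5 → 3-byte form E9 97 B5 at offsets 14–16.
Offset 14 falls in char 6's range; it's byte 1 of E9 97 B5 = 0xE9.

0xE9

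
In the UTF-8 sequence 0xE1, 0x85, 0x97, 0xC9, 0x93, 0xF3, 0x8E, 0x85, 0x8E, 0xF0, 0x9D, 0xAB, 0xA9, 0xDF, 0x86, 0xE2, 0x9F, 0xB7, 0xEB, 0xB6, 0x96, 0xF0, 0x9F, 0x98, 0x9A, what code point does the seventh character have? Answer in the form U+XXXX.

Offset 0: leading byte 0xE1 = 11100001 → 3-byte char #1 = E1 85 97.
Offset 3: leading byte 0xC9 = 11001001 → 2-byte char #2 = C9 93.
Offset 5: leading byte 0xF3 = 11110011 → 4-byte char #3 = F3 8E 85 8E.
Offset 9: leading byte 0xF0 = 11110000 → 4-byte char #4 = F0 9D AB A9.
Offset 13: leading byte 0xDF = 11011111 → 2-byte char #5 = DF 86.
Offset 15: leading byte 0xE2 = 11100010 → 3-byte char #6 = E2 9F B7.
Offset 18: leading byte 0xEB = 11101011 → 3-byte char #7 = EB B6 96.
Leading byte 0xEB = 11101011 matches 1110xxxx → 3-byte sequence.
Byte 1: 0xEB = 11101011, payload 1011 (4 bits).
Byte 2: 0xB6 = 10110110 (10xxxxxx ✓), payload 110110.
Byte 3: 0x96 = 10010110 (10xxxxxx ✓), payload 010110.
Concatenate: 1011110110010110 = 0xBD96 (16 bits → U+BD96).

U+BD96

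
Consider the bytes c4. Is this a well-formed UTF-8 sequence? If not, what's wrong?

Leading byte 0xC4 = 11000100 → 2-byte form, but only 1 byte is present.

invalid (sequence truncated)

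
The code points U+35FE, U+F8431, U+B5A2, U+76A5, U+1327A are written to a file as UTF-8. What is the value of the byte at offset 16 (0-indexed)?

0xBA

U+35FE → 3-byte form E3 97 BE at offsets 0–2.
U+F8431 → 4-byte form F3 B8 90 B1 at offsets 3–6.
U+B5A2 → 3-byte form EB 96 A2 at offsets 7–9.
U+76A5 → 3-byte form E7 9A A5 at offsets 10–12.
U+1327A → 4-byte form F0 93 89 BA at offsets 13–16.
Offset 16 falls in char 5's range; it's byte 4 of F0 93 89 BA = 0xBA.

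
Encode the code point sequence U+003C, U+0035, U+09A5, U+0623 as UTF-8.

U+003C: 1-byte form → 3C.
U+0035: 1-byte form → 35.
U+09A5: 3-byte form → E0 A6 A5.
U+0623: 2-byte form → D8 A3.
Concatenated (7 bytes): 3C 35 E0 A6 A5 D8 A3.

3C 35 E0 A6 A5 D8 A3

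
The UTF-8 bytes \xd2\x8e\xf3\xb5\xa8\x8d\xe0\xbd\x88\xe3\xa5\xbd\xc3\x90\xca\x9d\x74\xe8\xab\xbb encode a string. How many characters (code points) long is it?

8

Byte at offset 0: 0xD2 = 11010010 → 2-byte char (#1). Advance 2.
Byte at offset 2: 0xF3 = 11110011 → 4-byte char (#2). Advance 4.
Byte at offset 6: 0xE0 = 11100000 → 3-byte char (#3). Advance 3.
Byte at offset 9: 0xE3 = 11100011 → 3-byte char (#4). Advance 3.
Byte at offset 12: 0xC3 = 11000011 → 2-byte char (#5). Advance 2.
Byte at offset 14: 0xCA = 11001010 → 2-byte char (#6). Advance 2.
Byte at offset 16: 0x74 = 01110100 → 1-byte char (#7). Advance 1.
Byte at offset 17: 0xE8 = 11101000 → 3-byte char (#8). Advance 3.
Reached end at offset 20 after 8 code points.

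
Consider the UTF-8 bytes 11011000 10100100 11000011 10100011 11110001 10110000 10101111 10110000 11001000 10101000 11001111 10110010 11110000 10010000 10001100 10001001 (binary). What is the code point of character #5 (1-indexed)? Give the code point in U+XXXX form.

U+03F2

Offset 0: leading byte 0xD8 = 11011000 → 2-byte char #1 = D8 A4.
Offset 2: leading byte 0xC3 = 11000011 → 2-byte char #2 = C3 A3.
Offset 4: leading byte 0xF1 = 11110001 → 4-byte char #3 = F1 B0 AF B0.
Offset 8: leading byte 0xC8 = 11001000 → 2-byte char #4 = C8 A8.
Offset 10: leading byte 0xCF = 11001111 → 2-byte char #5 = CF B2.
Leading byte 0xCF = 11001111 matches 110xxxxx → 2-byte sequence.
Byte 1: 0xCF = 11001111, payload 01111 (5 bits).
Byte 2: 0xB2 = 10110010 (10xxxxxx ✓), payload 110010.
Concatenate: 01111110010 = 0x3F2 (11 bits → U+03F2).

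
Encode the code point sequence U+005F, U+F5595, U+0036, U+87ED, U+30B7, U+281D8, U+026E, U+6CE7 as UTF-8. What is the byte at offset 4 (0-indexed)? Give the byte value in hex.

U+005F → 1-byte form 5F at offsets 0–0.
U+F5595 → 4-byte form F3 B5 96 95 at offsets 1–4.
Offset 4 falls in char 2's range; it's byte 4 of F3 B5 96 95 = 0x95.

0x95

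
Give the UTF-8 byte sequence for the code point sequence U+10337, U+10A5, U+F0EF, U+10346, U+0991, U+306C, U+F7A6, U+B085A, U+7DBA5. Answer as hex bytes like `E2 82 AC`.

U+10337: 4-byte form → F0 90 8C B7.
U+10A5: 3-byte form → E1 82 A5.
U+F0EF: 3-byte form → EF 83 AF.
U+10346: 4-byte form → F0 90 8D 86.
U+0991: 3-byte form → E0 A6 91.
U+306C: 3-byte form → E3 81 AC.
U+F7A6: 3-byte form → EF 9E A6.
U+B085A: 4-byte form → F2 B0 A1 9A.
U+7DBA5: 4-byte form → F1 BD AE A5.
Concatenated (31 bytes): F0 90 8C B7 E1 82 A5 EF 83 AF F0 90 8D 86 E0 A6 91 E3 81 AC EF 9E A6 F2 B0 A1 9A F1 BD AE A5.

F0 90 8C B7 E1 82 A5 EF 83 AF F0 90 8D 86 E0 A6 91 E3 81 AC EF 9E A6 F2 B0 A1 9A F1 BD AE A5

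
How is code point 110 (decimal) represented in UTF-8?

6E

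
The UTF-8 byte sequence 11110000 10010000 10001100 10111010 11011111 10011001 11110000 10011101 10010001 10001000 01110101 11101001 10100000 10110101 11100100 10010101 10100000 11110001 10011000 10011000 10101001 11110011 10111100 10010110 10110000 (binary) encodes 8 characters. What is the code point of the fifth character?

U+9835

Offset 0: leading byte 0xF0 = 11110000 → 4-byte char #1 = F0 90 8C BA.
Offset 4: leading byte 0xDF = 11011111 → 2-byte char #2 = DF 99.
Offset 6: leading byte 0xF0 = 11110000 → 4-byte char #3 = F0 9D 91 88.
Offset 10: leading byte 0x75 = 01110101 → 1-byte char #4 = 75.
Offset 11: leading byte 0xE9 = 11101001 → 3-byte char #5 = E9 A0 B5.
Leading byte 0xE9 = 11101001 matches 1110xxxx → 3-byte sequence.
Byte 1: 0xE9 = 11101001, payload 1001 (4 bits).
Byte 2: 0xA0 = 10100000 (10xxxxxx ✓), payload 100000.
Byte 3: 0xB5 = 10110101 (10xxxxxx ✓), payload 110101.
Concatenate: 1001100000110101 = 0x9835 (16 bits → U+9835).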